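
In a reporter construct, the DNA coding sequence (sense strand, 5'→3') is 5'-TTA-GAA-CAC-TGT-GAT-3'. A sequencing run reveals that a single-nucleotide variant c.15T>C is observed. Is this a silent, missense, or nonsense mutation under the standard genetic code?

Position 15 falls in codon 5: GAT → Asp.
After the substitution the codon is GAC → Asp.
Both encode Asp, so the change is synonymous.

silent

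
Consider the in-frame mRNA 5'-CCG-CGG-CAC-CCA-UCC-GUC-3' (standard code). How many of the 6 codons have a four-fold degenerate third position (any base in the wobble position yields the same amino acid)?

Codon 1 CCG (Pro): third position 4-fold.
Codon 2 CGG (Arg): third position 4-fold.
Codon 3 CAC (His): third position 2-fold.
Codon 4 CCA (Pro): third position 4-fold.
Codon 5 UCC (Ser): third position 4-fold.
Codon 6 GUC (Val): third position 4-fold.
Four-fold degenerate third positions: 5.

5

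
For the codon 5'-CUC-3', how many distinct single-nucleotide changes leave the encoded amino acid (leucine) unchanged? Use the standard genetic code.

3

Position 1: none → 0 synonymous.
Position 2: none → 0 synonymous.
Position 3: CUU, CUA, CUG → 3 synonymous.
Total: 0 + 0 + 3 = 3.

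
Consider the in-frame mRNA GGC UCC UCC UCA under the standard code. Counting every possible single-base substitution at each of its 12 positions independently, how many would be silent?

12

Codon 1 (GGC, Gly): 3 synonymous substitutions.
Codon 2 (UCC, Ser): 3 synonymous substitutions.
Codon 3 (UCC, Ser): 3 synonymous substitutions.
Codon 4 (UCA, Ser): 3 synonymous substitutions.
Total: 3 + 3 + 3 + 3 = 12.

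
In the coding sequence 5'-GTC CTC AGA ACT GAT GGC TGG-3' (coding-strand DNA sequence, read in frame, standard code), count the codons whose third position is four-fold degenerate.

4

Codon 1 GTC (Val): third position 4-fold.
Codon 2 CTC (Leu): third position 4-fold.
Codon 3 AGA (Arg): third position 2-fold.
Codon 4 ACT (Thr): third position 4-fold.
Codon 5 GAT (Asp): third position 2-fold.
Codon 6 GGC (Gly): third position 4-fold.
Codon 7 TGG (Trp): third position 1-fold.
Four-fold degenerate third positions: 4.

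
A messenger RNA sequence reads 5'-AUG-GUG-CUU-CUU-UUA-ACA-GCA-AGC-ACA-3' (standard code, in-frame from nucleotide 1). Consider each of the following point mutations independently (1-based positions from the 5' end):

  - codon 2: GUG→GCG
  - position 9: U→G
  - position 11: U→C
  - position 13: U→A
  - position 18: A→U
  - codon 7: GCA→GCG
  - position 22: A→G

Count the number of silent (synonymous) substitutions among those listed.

Codon 2: GUG (Val) → GCG (Ala) — missense.
Codon 3: CUU (Leu) → CUG (Leu) — synonymous.
Codon 4: CUU (Leu) → CCU (Pro) — missense.
Codon 5: UUA (Leu) → AUA (Ile) — missense.
Codon 6: ACA (Thr) → ACU (Thr) — synonymous.
Codon 7: GCA (Ala) → GCG (Ala) — synonymous.
Codon 8: AGC (Ser) → GGC (Gly) — missense.
Synonymous: 3 of 7.

3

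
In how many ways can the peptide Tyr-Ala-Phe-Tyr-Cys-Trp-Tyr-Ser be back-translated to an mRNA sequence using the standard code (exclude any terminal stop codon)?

768

Tyr: 2 codons.
Ala: 4 codons.
Phe: 2 codons.
Tyr: 2 codons.
Cys: 2 codons.
Trp: 1 codon.
Tyr: 2 codons.
Ser: 6 codons.
2 × 4 × 2 × 2 × 2 × 1 × 2 × 6 = 768.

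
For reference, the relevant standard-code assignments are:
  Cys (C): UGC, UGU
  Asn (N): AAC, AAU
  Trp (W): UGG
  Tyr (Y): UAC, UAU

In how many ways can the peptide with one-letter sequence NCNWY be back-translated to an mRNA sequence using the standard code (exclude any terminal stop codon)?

16

Asn: 2 codons.
Cys: 2 codons.
Asn: 2 codons.
Trp: 1 codon.
Tyr: 2 codons.
2 × 2 × 2 × 1 × 2 = 16.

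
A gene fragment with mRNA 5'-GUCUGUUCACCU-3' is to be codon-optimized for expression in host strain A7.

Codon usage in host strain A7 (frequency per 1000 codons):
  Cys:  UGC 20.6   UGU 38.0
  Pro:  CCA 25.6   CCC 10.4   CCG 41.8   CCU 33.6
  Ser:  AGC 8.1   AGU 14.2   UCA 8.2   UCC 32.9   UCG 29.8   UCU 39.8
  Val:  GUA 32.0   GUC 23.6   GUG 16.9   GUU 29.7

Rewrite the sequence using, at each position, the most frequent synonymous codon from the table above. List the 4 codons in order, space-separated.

GUA UGU UCU CCG

Codon 1 (Val): best is GUA at 32.0.
Codon 2 (Cys): best is UGU at 38.0.
Codon 3 (Ser): best is UCU at 39.8.
Codon 4 (Pro): best is CCG at 41.8.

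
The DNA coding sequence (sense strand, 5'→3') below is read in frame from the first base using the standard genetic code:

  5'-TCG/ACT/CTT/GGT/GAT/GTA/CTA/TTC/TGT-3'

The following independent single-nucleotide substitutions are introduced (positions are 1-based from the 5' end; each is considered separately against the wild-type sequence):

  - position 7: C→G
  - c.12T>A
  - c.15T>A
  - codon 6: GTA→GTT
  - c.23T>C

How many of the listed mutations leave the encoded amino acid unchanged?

Codon 3: CTT (Leu) → GTT (Val) — missense.
Codon 4: GGT (Gly) → GGA (Gly) — synonymous.
Codon 5: GAT (Asp) → GAA (Glu) — missense.
Codon 6: GTA (Val) → GTT (Val) — synonymous.
Codon 8: TTC (Phe) → TCC (Ser) — missense.
Synonymous: 2 of 5.

2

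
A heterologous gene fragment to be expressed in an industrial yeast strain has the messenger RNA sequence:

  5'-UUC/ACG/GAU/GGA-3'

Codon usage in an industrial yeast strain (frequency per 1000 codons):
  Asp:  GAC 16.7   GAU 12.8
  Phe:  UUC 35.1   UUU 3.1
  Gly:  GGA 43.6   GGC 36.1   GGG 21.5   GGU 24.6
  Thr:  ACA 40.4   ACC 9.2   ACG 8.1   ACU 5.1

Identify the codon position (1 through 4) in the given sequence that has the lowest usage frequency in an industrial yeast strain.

2

Codon 1 UUC (Phe): 35.1 per 1000.
Codon 2 ACG (Thr): 8.1 per 1000.
Codon 3 GAU (Asp): 12.8 per 1000.
Codon 4 GGA (Gly): 43.6 per 1000.
Lowest frequency is 8.1 at codon 2.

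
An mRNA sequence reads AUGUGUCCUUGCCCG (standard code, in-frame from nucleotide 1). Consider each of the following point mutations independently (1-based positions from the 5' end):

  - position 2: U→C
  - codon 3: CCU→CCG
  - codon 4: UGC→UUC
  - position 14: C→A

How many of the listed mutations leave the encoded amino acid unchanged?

Codon 1: AUG (Met) → ACG (Thr) — missense.
Codon 3: CCU (Pro) → CCG (Pro) — synonymous.
Codon 4: UGC (Cys) → UUC (Phe) — missense.
Codon 5: CCG (Pro) → CAG (Gln) — missense.
Synonymous: 1 of 4.

1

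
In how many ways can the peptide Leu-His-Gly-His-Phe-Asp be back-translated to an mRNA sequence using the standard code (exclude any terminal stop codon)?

Leu: 6 codons.
His: 2 codons.
Gly: 4 codons.
His: 2 codons.
Phe: 2 codons.
Asp: 2 codons.
6 × 2 × 4 × 2 × 2 × 2 = 384.

384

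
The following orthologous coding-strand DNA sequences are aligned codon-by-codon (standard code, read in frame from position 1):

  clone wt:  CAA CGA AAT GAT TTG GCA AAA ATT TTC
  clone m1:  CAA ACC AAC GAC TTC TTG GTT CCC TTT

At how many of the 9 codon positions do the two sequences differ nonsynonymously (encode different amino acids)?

Codon 1: CAA Gln / CAA Gln — identical.
Codon 2: CGA Arg / ACC Thr — nonsynonymous.
Codon 3: AAT Asn / AAC Asn — synonymous.
Codon 4: GAT Asp / GAC Asp — synonymous.
Codon 5: TTG Leu / TTC Phe — nonsynonymous.
Codon 6: GCA Ala / TTG Leu — nonsynonymous.
Codon 7: AAA Lys / GTT Val — nonsynonymous.
Codon 8: ATT Ile / CCC Pro — nonsynonymous.
Codon 9: TTC Phe / TTT Phe — synonymous.
Nonsynonymous differences: 5.

5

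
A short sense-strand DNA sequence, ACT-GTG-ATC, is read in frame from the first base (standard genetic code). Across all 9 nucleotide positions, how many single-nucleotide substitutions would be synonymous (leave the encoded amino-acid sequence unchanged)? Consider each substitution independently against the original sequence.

8

Codon 1 (ACT, Thr): 3 synonymous substitutions.
Codon 2 (GTG, Val): 3 synonymous substitutions.
Codon 3 (ATC, Ile): 2 synonymous substitutions.
Total: 3 + 3 + 2 = 8.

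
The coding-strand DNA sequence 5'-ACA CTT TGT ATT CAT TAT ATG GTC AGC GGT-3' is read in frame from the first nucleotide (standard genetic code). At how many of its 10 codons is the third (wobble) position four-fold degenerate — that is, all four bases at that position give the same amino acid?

Codon 1 ACA (Thr): third position 4-fold.
Codon 2 CTT (Leu): third position 4-fold.
Codon 3 TGT (Cys): third position 2-fold.
Codon 4 ATT (Ile): third position 3-fold.
Codon 5 CAT (His): third position 2-fold.
Codon 6 TAT (Tyr): third position 2-fold.
Codon 7 ATG (Met): third position 1-fold.
Codon 8 GTC (Val): third position 4-fold.
Codon 9 AGC (Ser): third position 2-fold.
Codon 10 GGT (Gly): third position 4-fold.
Four-fold degenerate third positions: 4.

4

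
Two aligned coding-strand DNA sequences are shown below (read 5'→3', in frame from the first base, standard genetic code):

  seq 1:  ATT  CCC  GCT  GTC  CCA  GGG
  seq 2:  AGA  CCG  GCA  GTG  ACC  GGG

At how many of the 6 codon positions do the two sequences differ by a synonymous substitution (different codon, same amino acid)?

3

Codon 1: ATT Ile / AGA Arg — nonsynonymous.
Codon 2: CCC Pro / CCG Pro — synonymous.
Codon 3: GCT Ala / GCA Ala — synonymous.
Codon 4: GTC Val / GTG Val — synonymous.
Codon 5: CCA Pro / ACC Thr — nonsynonymous.
Codon 6: GGG Gly / GGG Gly — identical.
Synonymous differences: 3.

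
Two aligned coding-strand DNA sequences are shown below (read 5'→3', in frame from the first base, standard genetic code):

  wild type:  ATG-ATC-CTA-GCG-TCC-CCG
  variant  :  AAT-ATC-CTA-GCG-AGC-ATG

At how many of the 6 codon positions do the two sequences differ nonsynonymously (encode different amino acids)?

2

Codon 1: ATG Met / AAT Asn — nonsynonymous.
Codon 2: ATC Ile / ATC Ile — identical.
Codon 3: CTA Leu / CTA Leu — identical.
Codon 4: GCG Ala / GCG Ala — identical.
Codon 5: TCC Ser / AGC Ser — synonymous.
Codon 6: CCG Pro / ATG Met — nonsynonymous.
Nonsynonymous differences: 2.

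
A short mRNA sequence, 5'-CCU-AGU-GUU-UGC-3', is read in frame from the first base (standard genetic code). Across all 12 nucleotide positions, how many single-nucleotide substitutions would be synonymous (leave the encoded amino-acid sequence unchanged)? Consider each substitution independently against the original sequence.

8

Codon 1 (CCU, Pro): 3 synonymous substitutions.
Codon 2 (AGU, Ser): 1 synonymous substitution.
Codon 3 (GUU, Val): 3 synonymous substitutions.
Codon 4 (UGC, Cys): 1 synonymous substitution.
Total: 3 + 1 + 3 + 1 = 8.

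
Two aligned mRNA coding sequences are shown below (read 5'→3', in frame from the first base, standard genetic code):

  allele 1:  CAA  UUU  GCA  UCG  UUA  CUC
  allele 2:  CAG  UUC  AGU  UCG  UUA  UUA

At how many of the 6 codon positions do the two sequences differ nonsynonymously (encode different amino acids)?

1

Codon 1: CAA Gln / CAG Gln — synonymous.
Codon 2: UUU Phe / UUC Phe — synonymous.
Codon 3: GCA Ala / AGU Ser — nonsynonymous.
Codon 4: UCG Ser / UCG Ser — identical.
Codon 5: UUA Leu / UUA Leu — identical.
Codon 6: CUC Leu / UUA Leu — synonymous.
Nonsynonymous differences: 1.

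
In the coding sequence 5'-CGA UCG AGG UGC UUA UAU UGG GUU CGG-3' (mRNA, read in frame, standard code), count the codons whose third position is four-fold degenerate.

4

Codon 1 CGA (Arg): third position 4-fold.
Codon 2 UCG (Ser): third position 4-fold.
Codon 3 AGG (Arg): third position 2-fold.
Codon 4 UGC (Cys): third position 2-fold.
Codon 5 UUA (Leu): third position 2-fold.
Codon 6 UAU (Tyr): third position 2-fold.
Codon 7 UGG (Trp): third position 1-fold.
Codon 8 GUU (Val): third position 4-fold.
Codon 9 CGG (Arg): third position 4-fold.
Four-fold degenerate third positions: 4.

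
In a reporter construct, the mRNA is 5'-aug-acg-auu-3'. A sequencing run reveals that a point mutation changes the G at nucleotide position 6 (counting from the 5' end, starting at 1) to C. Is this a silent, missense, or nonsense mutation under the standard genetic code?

Position 6 falls in codon 2: ACG → Thr.
After the substitution the codon is ACC → Thr.
Both encode Thr, so the change is synonymous.

silent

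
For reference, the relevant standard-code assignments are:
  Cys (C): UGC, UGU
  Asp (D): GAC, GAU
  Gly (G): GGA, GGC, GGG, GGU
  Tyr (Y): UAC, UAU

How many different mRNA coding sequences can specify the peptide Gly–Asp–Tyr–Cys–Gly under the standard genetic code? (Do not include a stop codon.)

128

Gly: 4 codons.
Asp: 2 codons.
Tyr: 2 codons.
Cys: 2 codons.
Gly: 4 codons.
4 × 2 × 2 × 2 × 4 = 128.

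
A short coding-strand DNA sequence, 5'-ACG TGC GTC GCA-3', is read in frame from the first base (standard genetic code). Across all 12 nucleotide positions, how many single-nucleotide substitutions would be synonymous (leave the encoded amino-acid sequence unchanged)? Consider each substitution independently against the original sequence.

10

Codon 1 (ACG, Thr): 3 synonymous substitutions.
Codon 2 (TGC, Cys): 1 synonymous substitution.
Codon 3 (GTC, Val): 3 synonymous substitutions.
Codon 4 (GCA, Ala): 3 synonymous substitutions.
Total: 3 + 1 + 3 + 3 = 10.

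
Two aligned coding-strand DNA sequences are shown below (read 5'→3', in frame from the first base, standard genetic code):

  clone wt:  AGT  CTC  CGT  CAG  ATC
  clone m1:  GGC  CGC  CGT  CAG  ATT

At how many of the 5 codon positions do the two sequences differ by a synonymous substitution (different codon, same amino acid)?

Codon 1: AGT Ser / GGC Gly — nonsynonymous.
Codon 2: CTC Leu / CGC Arg — nonsynonymous.
Codon 3: CGT Arg / CGT Arg — identical.
Codon 4: CAG Gln / CAG Gln — identical.
Codon 5: ATC Ile / ATT Ile — synonymous.
Synonymous differences: 1.

1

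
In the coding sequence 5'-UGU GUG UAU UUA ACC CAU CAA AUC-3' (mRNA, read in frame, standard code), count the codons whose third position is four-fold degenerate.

2

Codon 1 UGU (Cys): third position 2-fold.
Codon 2 GUG (Val): third position 4-fold.
Codon 3 UAU (Tyr): third position 2-fold.
Codon 4 UUA (Leu): third position 2-fold.
Codon 5 ACC (Thr): third position 4-fold.
Codon 6 CAU (His): third position 2-fold.
Codon 7 CAA (Gln): third position 2-fold.
Codon 8 AUC (Ile): third position 3-fold.
Four-fold degenerate third positions: 2.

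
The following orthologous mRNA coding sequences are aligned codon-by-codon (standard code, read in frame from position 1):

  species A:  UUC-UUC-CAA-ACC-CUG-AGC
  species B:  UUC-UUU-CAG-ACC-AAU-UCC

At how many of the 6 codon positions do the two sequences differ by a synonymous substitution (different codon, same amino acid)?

3

Codon 1: UUC Phe / UUC Phe — identical.
Codon 2: UUC Phe / UUU Phe — synonymous.
Codon 3: CAA Gln / CAG Gln — synonymous.
Codon 4: ACC Thr / ACC Thr — identical.
Codon 5: CUG Leu / AAU Asn — nonsynonymous.
Codon 6: AGC Ser / UCC Ser — synonymous.
Synonymous differences: 3.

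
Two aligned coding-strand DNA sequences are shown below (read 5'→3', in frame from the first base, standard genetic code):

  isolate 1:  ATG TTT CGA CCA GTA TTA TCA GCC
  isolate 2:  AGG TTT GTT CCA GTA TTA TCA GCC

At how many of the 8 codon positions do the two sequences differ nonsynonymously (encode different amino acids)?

2

Codon 1: ATG Met / AGG Arg — nonsynonymous.
Codon 2: TTT Phe / TTT Phe — identical.
Codon 3: CGA Arg / GTT Val — nonsynonymous.
Codon 4: CCA Pro / CCA Pro — identical.
Codon 5: GTA Val / GTA Val — identical.
Codon 6: TTA Leu / TTA Leu — identical.
Codon 7: TCA Ser / TCA Ser — identical.
Codon 8: GCC Ala / GCC Ala — identical.
Nonsynonymous differences: 2.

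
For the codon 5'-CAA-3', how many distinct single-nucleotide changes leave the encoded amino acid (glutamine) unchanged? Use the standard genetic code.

1

Position 1: none → 0 synonymous.
Position 2: none → 0 synonymous.
Position 3: CAG → 1 synonymous.
Total: 0 + 0 + 1 = 1.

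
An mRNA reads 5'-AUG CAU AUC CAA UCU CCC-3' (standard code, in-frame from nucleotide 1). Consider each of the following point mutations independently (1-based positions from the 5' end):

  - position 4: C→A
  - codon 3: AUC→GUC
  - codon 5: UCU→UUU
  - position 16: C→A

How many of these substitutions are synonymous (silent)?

Codon 2: CAU (His) → AAU (Asn) — missense.
Codon 3: AUC (Ile) → GUC (Val) — missense.
Codon 5: UCU (Ser) → UUU (Phe) — missense.
Codon 6: CCC (Pro) → ACC (Thr) — missense.
Synonymous: 0 of 4.

0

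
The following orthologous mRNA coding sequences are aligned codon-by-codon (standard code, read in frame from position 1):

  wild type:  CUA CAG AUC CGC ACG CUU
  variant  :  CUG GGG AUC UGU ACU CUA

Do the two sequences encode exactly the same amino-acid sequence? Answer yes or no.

Codon 1: CUA Leu / CUG Leu — synonymous.
Codon 2: CAG Gln / GGG Gly — nonsynonymous.
Codon 3: AUC Ile / AUC Ile — identical.
Codon 4: CGC Arg / UGU Cys — nonsynonymous.
Codon 5: ACG Thr / ACU Thr — synonymous.
Codon 6: CUU Leu / CUA Leu — synonymous.
Nonsynonymous differences: 2 → different protein.

no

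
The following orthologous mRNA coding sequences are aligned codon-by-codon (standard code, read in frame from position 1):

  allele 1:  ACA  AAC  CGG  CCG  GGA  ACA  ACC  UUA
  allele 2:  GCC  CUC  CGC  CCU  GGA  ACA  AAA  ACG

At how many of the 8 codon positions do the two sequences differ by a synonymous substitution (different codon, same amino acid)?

Codon 1: ACA Thr / GCC Ala — nonsynonymous.
Codon 2: AAC Asn / CUC Leu — nonsynonymous.
Codon 3: CGG Arg / CGC Arg — synonymous.
Codon 4: CCG Pro / CCU Pro — synonymous.
Codon 5: GGA Gly / GGA Gly — identical.
Codon 6: ACA Thr / ACA Thr — identical.
Codon 7: ACC Thr / AAA Lys — nonsynonymous.
Codon 8: UUA Leu / ACG Thr — nonsynonymous.
Synonymous differences: 2.

2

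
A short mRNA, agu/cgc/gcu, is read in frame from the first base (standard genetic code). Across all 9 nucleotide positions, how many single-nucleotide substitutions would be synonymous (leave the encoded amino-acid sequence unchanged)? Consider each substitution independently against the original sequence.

Codon 1 (AGU, Ser): 1 synonymous substitution.
Codon 2 (CGC, Arg): 3 synonymous substitutions.
Codon 3 (GCU, Ala): 3 synonymous substitutions.
Total: 1 + 3 + 3 = 7.

7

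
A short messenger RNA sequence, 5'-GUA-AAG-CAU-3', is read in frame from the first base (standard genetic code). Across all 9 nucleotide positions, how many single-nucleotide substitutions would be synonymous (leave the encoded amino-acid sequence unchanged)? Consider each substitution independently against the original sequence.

Codon 1 (GUA, Val): 3 synonymous substitutions.
Codon 2 (AAG, Lys): 1 synonymous substitution.
Codon 3 (CAU, His): 1 synonymous substitution.
Total: 3 + 1 + 1 = 5.

5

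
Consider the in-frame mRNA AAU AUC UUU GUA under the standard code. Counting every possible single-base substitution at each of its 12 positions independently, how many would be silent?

Codon 1 (AAU, Asn): 1 synonymous substitution.
Codon 2 (AUC, Ile): 2 synonymous substitutions.
Codon 3 (UUU, Phe): 1 synonymous substitution.
Codon 4 (GUA, Val): 3 synonymous substitutions.
Total: 1 + 2 + 1 + 3 = 7.

7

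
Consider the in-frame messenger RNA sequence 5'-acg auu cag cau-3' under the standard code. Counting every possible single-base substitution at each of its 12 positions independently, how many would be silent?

7

Codon 1 (ACG, Thr): 3 synonymous substitutions.
Codon 2 (AUU, Ile): 2 synonymous substitutions.
Codon 3 (CAG, Gln): 1 synonymous substitution.
Codon 4 (CAU, His): 1 synonymous substitution.
Total: 3 + 2 + 1 + 1 = 7.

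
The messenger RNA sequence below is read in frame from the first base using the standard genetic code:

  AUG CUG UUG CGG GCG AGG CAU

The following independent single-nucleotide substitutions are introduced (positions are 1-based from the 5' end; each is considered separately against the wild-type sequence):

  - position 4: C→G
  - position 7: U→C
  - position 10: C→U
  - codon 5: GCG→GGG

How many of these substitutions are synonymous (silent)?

Codon 2: CUG (Leu) → GUG (Val) — missense.
Codon 3: UUG (Leu) → CUG (Leu) — synonymous.
Codon 4: CGG (Arg) → UGG (Trp) — missense.
Codon 5: GCG (Ala) → GGG (Gly) — missense.
Synonymous: 1 of 4.

1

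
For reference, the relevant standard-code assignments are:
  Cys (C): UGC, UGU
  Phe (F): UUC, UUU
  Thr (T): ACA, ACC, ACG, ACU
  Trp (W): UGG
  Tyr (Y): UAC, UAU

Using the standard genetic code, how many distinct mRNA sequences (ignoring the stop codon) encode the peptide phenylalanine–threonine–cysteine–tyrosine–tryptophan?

Phe: 2 codons.
Thr: 4 codons.
Cys: 2 codons.
Tyr: 2 codons.
Trp: 1 codon.
2 × 4 × 2 × 2 × 1 = 32.

32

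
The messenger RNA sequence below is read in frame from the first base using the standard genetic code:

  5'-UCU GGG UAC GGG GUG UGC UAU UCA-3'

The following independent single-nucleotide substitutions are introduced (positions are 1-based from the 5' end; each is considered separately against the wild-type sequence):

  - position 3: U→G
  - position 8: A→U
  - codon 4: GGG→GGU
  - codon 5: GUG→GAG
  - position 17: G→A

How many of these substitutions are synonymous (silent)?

2

Codon 1: UCU (Ser) → UCG (Ser) — synonymous.
Codon 3: UAC (Tyr) → UUC (Phe) — missense.
Codon 4: GGG (Gly) → GGU (Gly) — synonymous.
Codon 5: GUG (Val) → GAG (Glu) — missense.
Codon 6: UGC (Cys) → UAC (Tyr) — missense.
Synonymous: 2 of 5.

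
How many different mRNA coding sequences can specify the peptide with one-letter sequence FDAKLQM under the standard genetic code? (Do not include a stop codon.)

Phe: 2 codons.
Asp: 2 codons.
Ala: 4 codons.
Lys: 2 codons.
Leu: 6 codons.
Gln: 2 codons.
Met: 1 codon.
2 × 2 × 4 × 2 × 6 × 2 × 1 = 384.

384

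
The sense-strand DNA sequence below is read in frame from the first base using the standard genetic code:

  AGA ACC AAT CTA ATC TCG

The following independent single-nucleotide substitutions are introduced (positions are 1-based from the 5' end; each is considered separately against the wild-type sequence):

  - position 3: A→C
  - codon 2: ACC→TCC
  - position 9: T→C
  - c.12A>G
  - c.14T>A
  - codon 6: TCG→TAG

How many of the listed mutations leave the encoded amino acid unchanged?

2

Codon 1: AGA (Arg) → AGC (Ser) — missense.
Codon 2: ACC (Thr) → TCC (Ser) — missense.
Codon 3: AAT (Asn) → AAC (Asn) — synonymous.
Codon 4: CTA (Leu) → CTG (Leu) — synonymous.
Codon 5: ATC (Ile) → AAC (Asn) — missense.
Codon 6: TCG (Ser) → TAG (Stop) — nonsense.
Synonymous: 2 of 6.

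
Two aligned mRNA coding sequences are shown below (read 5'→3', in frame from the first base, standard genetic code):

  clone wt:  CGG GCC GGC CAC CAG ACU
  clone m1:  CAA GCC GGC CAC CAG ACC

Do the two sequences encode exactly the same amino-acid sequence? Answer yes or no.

no

Codon 1: CGG Arg / CAA Gln — nonsynonymous.
Codon 2: GCC Ala / GCC Ala — identical.
Codon 3: GGC Gly / GGC Gly — identical.
Codon 4: CAC His / CAC His — identical.
Codon 5: CAG Gln / CAG Gln — identical.
Codon 6: ACU Thr / ACC Thr — synonymous.
Nonsynonymous differences: 1 → different protein.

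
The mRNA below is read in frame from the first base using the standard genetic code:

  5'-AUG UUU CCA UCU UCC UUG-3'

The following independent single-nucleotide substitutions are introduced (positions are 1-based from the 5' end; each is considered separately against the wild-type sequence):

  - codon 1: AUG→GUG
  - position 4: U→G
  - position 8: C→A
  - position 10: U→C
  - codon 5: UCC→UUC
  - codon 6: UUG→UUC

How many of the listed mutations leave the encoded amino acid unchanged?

Codon 1: AUG (Met) → GUG (Val) — missense.
Codon 2: UUU (Phe) → GUU (Val) — missense.
Codon 3: CCA (Pro) → CAA (Gln) — missense.
Codon 4: UCU (Ser) → CCU (Pro) — missense.
Codon 5: UCC (Ser) → UUC (Phe) — missense.
Codon 6: UUG (Leu) → UUC (Phe) — missense.
Synonymous: 0 of 6.

0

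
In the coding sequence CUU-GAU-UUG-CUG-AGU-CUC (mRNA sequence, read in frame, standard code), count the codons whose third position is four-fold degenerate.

Codon 1 CUU (Leu): third position 4-fold.
Codon 2 GAU (Asp): third position 2-fold.
Codon 3 UUG (Leu): third position 2-fold.
Codon 4 CUG (Leu): third position 4-fold.
Codon 5 AGU (Ser): third position 2-fold.
Codon 6 CUC (Leu): third position 4-fold.
Four-fold degenerate third positions: 3.

3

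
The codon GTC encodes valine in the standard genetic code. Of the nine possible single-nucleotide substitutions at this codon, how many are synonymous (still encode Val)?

Position 1: none → 0 synonymous.
Position 2: none → 0 synonymous.
Position 3: GTT, GTA, GTG → 3 synonymous.
Total: 0 + 0 + 3 = 3.

3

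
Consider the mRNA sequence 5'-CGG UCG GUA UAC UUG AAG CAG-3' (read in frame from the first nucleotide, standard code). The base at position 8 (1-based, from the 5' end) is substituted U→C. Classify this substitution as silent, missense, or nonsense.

missense

Position 8 falls in codon 3: GUA → Val.
After the substitution the codon is GCA → Ala.
Val ≠ Ala, so this is a missense mutation.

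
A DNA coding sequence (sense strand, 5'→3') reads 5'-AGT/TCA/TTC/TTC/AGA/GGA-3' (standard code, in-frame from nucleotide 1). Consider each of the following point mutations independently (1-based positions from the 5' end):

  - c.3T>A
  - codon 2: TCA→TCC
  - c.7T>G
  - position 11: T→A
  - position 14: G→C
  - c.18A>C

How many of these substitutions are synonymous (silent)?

Codon 1: AGT (Ser) → AGA (Arg) — missense.
Codon 2: TCA (Ser) → TCC (Ser) — synonymous.
Codon 3: TTC (Phe) → GTC (Val) — missense.
Codon 4: TTC (Phe) → TAC (Tyr) — missense.
Codon 5: AGA (Arg) → ACA (Thr) — missense.
Codon 6: GGA (Gly) → GGC (Gly) — synonymous.
Synonymous: 2 of 6.

2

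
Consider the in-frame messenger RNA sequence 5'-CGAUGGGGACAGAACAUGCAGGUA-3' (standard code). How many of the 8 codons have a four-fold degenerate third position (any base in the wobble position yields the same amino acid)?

Codon 1 CGA (Arg): third position 4-fold.
Codon 2 UGG (Trp): third position 1-fold.
Codon 3 GGA (Gly): third position 4-fold.
Codon 4 CAG (Gln): third position 2-fold.
Codon 5 AAC (Asn): third position 2-fold.
Codon 6 AUG (Met): third position 1-fold.
Codon 7 CAG (Gln): third position 2-fold.
Codon 8 GUA (Val): third position 4-fold.
Four-fold degenerate third positions: 3.

3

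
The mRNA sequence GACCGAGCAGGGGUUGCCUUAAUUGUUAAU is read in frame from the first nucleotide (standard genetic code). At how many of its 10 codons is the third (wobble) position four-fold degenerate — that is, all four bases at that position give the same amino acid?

6

Codon 1 GAC (Asp): third position 2-fold.
Codon 2 CGA (Arg): third position 4-fold.
Codon 3 GCA (Ala): third position 4-fold.
Codon 4 GGG (Gly): third position 4-fold.
Codon 5 GUU (Val): third position 4-fold.
Codon 6 GCC (Ala): third position 4-fold.
Codon 7 UUA (Leu): third position 2-fold.
Codon 8 AUU (Ile): third position 3-fold.
Codon 9 GUU (Val): third position 4-fold.
Codon 10 AAU (Asn): third position 2-fold.
Four-fold degenerate third positions: 6.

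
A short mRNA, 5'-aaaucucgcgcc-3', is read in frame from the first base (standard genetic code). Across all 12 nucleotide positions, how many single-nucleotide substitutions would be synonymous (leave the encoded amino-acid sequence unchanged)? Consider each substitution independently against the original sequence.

10

Codon 1 (AAA, Lys): 1 synonymous substitution.
Codon 2 (UCU, Ser): 3 synonymous substitutions.
Codon 3 (CGC, Arg): 3 synonymous substitutions.
Codon 4 (GCC, Ala): 3 synonymous substitutions.
Total: 1 + 3 + 3 + 3 = 10.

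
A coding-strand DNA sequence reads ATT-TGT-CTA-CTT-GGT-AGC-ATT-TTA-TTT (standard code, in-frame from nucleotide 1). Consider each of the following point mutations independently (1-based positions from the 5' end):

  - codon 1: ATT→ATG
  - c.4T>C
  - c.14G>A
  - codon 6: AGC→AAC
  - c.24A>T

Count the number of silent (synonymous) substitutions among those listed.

0

Codon 1: ATT (Ile) → ATG (Met) — missense.
Codon 2: TGT (Cys) → CGT (Arg) — missense.
Codon 5: GGT (Gly) → GAT (Asp) — missense.
Codon 6: AGC (Ser) → AAC (Asn) — missense.
Codon 8: TTA (Leu) → TTT (Phe) — missense.
Synonymous: 0 of 5.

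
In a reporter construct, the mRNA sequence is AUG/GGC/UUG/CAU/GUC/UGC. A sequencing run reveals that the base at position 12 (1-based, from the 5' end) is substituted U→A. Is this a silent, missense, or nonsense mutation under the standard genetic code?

missense

Position 12 falls in codon 4: CAU → His.
After the substitution the codon is CAA → Gln.
His ≠ Gln, so this is a missense mutation.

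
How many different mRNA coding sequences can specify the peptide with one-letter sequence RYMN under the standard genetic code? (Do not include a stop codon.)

Arg: 6 codons.
Tyr: 2 codons.
Met: 1 codon.
Asn: 2 codons.
6 × 2 × 1 × 2 = 24.

24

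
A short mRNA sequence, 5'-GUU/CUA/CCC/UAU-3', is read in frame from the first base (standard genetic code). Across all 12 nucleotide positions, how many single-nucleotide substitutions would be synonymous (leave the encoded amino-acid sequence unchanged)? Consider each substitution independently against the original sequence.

Codon 1 (GUU, Val): 3 synonymous substitutions.
Codon 2 (CUA, Leu): 4 synonymous substitutions.
Codon 3 (CCC, Pro): 3 synonymous substitutions.
Codon 4 (UAU, Tyr): 1 synonymous substitution.
Total: 3 + 4 + 3 + 1 = 11.

11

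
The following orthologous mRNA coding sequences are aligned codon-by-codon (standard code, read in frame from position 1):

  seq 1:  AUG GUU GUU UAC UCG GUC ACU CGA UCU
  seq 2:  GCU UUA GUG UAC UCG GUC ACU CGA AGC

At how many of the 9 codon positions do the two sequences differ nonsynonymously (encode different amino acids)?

Codon 1: AUG Met / GCU Ala — nonsynonymous.
Codon 2: GUU Val / UUA Leu — nonsynonymous.
Codon 3: GUU Val / GUG Val — synonymous.
Codon 4: UAC Tyr / UAC Tyr — identical.
Codon 5: UCG Ser / UCG Ser — identical.
Codon 6: GUC Val / GUC Val — identical.
Codon 7: ACU Thr / ACU Thr — identical.
Codon 8: CGA Arg / CGA Arg — identical.
Codon 9: UCU Ser / AGC Ser — synonymous.
Nonsynonymous differences: 2.

2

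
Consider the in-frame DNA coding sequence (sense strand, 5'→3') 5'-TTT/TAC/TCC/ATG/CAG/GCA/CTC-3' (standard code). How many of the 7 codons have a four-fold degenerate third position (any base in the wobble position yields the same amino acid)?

Codon 1 TTT (Phe): third position 2-fold.
Codon 2 TAC (Tyr): third position 2-fold.
Codon 3 TCC (Ser): third position 4-fold.
Codon 4 ATG (Met): third position 1-fold.
Codon 5 CAG (Gln): third position 2-fold.
Codon 6 GCA (Ala): third position 4-fold.
Codon 7 CTC (Leu): third position 4-fold.
Four-fold degenerate third positions: 3.

3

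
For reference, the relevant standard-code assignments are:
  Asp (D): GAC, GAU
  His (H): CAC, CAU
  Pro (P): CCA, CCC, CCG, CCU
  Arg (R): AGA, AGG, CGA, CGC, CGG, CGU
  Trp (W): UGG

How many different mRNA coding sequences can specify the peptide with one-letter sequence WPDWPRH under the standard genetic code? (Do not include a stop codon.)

Trp: 1 codon.
Pro: 4 codons.
Asp: 2 codons.
Trp: 1 codon.
Pro: 4 codons.
Arg: 6 codons.
His: 2 codons.
1 × 4 × 2 × 1 × 4 × 6 × 2 = 384.

384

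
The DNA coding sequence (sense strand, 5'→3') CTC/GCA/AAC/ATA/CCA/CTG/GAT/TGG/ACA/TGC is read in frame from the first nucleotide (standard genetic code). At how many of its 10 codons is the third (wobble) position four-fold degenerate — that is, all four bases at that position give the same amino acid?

Codon 1 CTC (Leu): third position 4-fold.
Codon 2 GCA (Ala): third position 4-fold.
Codon 3 AAC (Asn): third position 2-fold.
Codon 4 ATA (Ile): third position 3-fold.
Codon 5 CCA (Pro): third position 4-fold.
Codon 6 CTG (Leu): third position 4-fold.
Codon 7 GAT (Asp): third position 2-fold.
Codon 8 TGG (Trp): third position 1-fold.
Codon 9 ACA (Thr): third position 4-fold.
Codon 10 TGC (Cys): third position 2-fold.
Four-fold degenerate third positions: 5.

5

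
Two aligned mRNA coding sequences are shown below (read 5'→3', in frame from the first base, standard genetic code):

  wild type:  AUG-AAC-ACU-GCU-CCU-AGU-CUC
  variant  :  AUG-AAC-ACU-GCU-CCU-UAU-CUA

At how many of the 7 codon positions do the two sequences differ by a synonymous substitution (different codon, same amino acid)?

Codon 1: AUG Met / AUG Met — identical.
Codon 2: AAC Asn / AAC Asn — identical.
Codon 3: ACU Thr / ACU Thr — identical.
Codon 4: GCU Ala / GCU Ala — identical.
Codon 5: CCU Pro / CCU Pro — identical.
Codon 6: AGU Ser / UAU Tyr — nonsynonymous.
Codon 7: CUC Leu / CUA Leu — synonymous.
Synonymous differences: 1.

1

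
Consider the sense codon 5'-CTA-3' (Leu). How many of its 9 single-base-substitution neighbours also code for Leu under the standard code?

Position 1: TTA → 1 synonymous.
Position 2: none → 0 synonymous.
Position 3: CTT, CTC, CTG → 3 synonymous.
Total: 1 + 0 + 3 = 4.

4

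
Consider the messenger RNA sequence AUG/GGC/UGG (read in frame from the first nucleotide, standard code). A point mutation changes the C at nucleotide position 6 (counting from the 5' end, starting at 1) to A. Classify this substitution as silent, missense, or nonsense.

silent

Position 6 falls in codon 2: GGC → Gly.
After the substitution the codon is GGA → Gly.
Both encode Gly, so the change is synonymous.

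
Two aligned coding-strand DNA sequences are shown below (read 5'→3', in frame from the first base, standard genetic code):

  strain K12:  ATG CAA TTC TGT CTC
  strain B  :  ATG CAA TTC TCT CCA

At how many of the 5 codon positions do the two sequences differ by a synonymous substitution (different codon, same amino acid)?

Codon 1: ATG Met / ATG Met — identical.
Codon 2: CAA Gln / CAA Gln — identical.
Codon 3: TTC Phe / TTC Phe — identical.
Codon 4: TGT Cys / TCT Ser — nonsynonymous.
Codon 5: CTC Leu / CCA Pro — nonsynonymous.
Synonymous differences: 0.

0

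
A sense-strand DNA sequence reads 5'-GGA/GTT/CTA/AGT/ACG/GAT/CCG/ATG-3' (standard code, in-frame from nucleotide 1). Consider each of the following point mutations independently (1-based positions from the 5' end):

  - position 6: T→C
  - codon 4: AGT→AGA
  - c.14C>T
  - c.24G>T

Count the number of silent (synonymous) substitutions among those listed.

1

Codon 2: GTT (Val) → GTC (Val) — synonymous.
Codon 4: AGT (Ser) → AGA (Arg) — missense.
Codon 5: ACG (Thr) → ATG (Met) — missense.
Codon 8: ATG (Met) → ATT (Ile) — missense.
Synonymous: 1 of 4.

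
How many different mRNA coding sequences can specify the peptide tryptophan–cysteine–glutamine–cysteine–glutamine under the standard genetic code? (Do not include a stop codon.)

Trp: 1 codon.
Cys: 2 codons.
Gln: 2 codons.
Cys: 2 codons.
Gln: 2 codons.
1 × 2 × 2 × 2 × 2 = 16.

16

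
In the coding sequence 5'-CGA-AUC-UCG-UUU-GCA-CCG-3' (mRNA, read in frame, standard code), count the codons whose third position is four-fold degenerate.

4

Codon 1 CGA (Arg): third position 4-fold.
Codon 2 AUC (Ile): third position 3-fold.
Codon 3 UCG (Ser): third position 4-fold.
Codon 4 UUU (Phe): third position 2-fold.
Codon 5 GCA (Ala): third position 4-fold.
Codon 6 CCG (Pro): third position 4-fold.
Four-fold degenerate third positions: 4.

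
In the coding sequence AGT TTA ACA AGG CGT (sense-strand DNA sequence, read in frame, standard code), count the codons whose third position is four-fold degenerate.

2

Codon 1 AGT (Ser): third position 2-fold.
Codon 2 TTA (Leu): third position 2-fold.
Codon 3 ACA (Thr): third position 4-fold.
Codon 4 AGG (Arg): third position 2-fold.
Codon 5 CGT (Arg): third position 4-fold.
Four-fold degenerate third positions: 2.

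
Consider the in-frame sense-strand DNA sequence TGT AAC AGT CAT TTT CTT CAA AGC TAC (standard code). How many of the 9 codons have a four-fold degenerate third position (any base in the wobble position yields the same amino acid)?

1

Codon 1 TGT (Cys): third position 2-fold.
Codon 2 AAC (Asn): third position 2-fold.
Codon 3 AGT (Ser): third position 2-fold.
Codon 4 CAT (His): third position 2-fold.
Codon 5 TTT (Phe): third position 2-fold.
Codon 6 CTT (Leu): third position 4-fold.
Codon 7 CAA (Gln): third position 2-fold.
Codon 8 AGC (Ser): third position 2-fold.
Codon 9 TAC (Tyr): third position 2-fold.
Four-fold degenerate third positions: 1.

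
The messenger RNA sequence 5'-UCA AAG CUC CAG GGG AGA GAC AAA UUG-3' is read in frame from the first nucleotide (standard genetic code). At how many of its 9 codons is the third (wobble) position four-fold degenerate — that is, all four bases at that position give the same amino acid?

3

Codon 1 UCA (Ser): third position 4-fold.
Codon 2 AAG (Lys): third position 2-fold.
Codon 3 CUC (Leu): third position 4-fold.
Codon 4 CAG (Gln): third position 2-fold.
Codon 5 GGG (Gly): third position 4-fold.
Codon 6 AGA (Arg): third position 2-fold.
Codon 7 GAC (Asp): third position 2-fold.
Codon 8 AAA (Lys): third position 2-fold.
Codon 9 UUG (Leu): third position 2-fold.
Four-fold degenerate third positions: 3.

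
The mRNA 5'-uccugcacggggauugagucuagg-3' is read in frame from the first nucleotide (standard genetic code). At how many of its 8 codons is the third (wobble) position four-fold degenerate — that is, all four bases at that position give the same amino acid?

4

Codon 1 UCC (Ser): third position 4-fold.
Codon 2 UGC (Cys): third position 2-fold.
Codon 3 ACG (Thr): third position 4-fold.
Codon 4 GGG (Gly): third position 4-fold.
Codon 5 AUU (Ile): third position 3-fold.
Codon 6 GAG (Glu): third position 2-fold.
Codon 7 UCU (Ser): third position 4-fold.
Codon 8 AGG (Arg): third position 2-fold.
Four-fold degenerate third positions: 4.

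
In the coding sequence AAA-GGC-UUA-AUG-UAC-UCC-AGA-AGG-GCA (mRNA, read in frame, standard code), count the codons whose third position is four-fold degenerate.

3

Codon 1 AAA (Lys): third position 2-fold.
Codon 2 GGC (Gly): third position 4-fold.
Codon 3 UUA (Leu): third position 2-fold.
Codon 4 AUG (Met): third position 1-fold.
Codon 5 UAC (Tyr): third position 2-fold.
Codon 6 UCC (Ser): third position 4-fold.
Codon 7 AGA (Arg): third position 2-fold.
Codon 8 AGG (Arg): third position 2-fold.
Codon 9 GCA (Ala): third position 4-fold.
Four-fold degenerate third positions: 3.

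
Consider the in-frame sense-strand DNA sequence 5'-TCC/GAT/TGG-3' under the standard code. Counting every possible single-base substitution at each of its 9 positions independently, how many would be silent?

Codon 1 (TCC, Ser): 3 synonymous substitutions.
Codon 2 (GAT, Asp): 1 synonymous substitution.
Codon 3 (TGG, Trp): 0 synonymous substitutions.
Total: 3 + 1 + 0 = 4.

4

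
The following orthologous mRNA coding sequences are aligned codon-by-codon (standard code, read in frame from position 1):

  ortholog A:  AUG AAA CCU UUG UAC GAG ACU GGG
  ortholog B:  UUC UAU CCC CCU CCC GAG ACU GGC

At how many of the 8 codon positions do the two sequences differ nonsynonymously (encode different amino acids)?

4

Codon 1: AUG Met / UUC Phe — nonsynonymous.
Codon 2: AAA Lys / UAU Tyr — nonsynonymous.
Codon 3: CCU Pro / CCC Pro — synonymous.
Codon 4: UUG Leu / CCU Pro — nonsynonymous.
Codon 5: UAC Tyr / CCC Pro — nonsynonymous.
Codon 6: GAG Glu / GAG Glu — identical.
Codon 7: ACU Thr / ACU Thr — identical.
Codon 8: GGG Gly / GGC Gly — synonymous.
Nonsynonymous differences: 4.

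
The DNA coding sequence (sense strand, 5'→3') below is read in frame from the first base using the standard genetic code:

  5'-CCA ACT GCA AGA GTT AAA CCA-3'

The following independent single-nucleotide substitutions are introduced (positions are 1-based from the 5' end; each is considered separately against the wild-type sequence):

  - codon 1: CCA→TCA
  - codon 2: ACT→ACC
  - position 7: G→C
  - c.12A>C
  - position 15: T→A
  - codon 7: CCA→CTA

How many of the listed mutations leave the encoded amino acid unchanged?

2

Codon 1: CCA (Pro) → TCA (Ser) — missense.
Codon 2: ACT (Thr) → ACC (Thr) — synonymous.
Codon 3: GCA (Ala) → CCA (Pro) — missense.
Codon 4: AGA (Arg) → AGC (Ser) — missense.
Codon 5: GTT (Val) → GTA (Val) — synonymous.
Codon 7: CCA (Pro) → CTA (Leu) — missense.
Synonymous: 2 of 6.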